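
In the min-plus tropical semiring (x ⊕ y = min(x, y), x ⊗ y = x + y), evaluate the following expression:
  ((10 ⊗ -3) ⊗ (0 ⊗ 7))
((10 ⊗ -3) ⊗ (0 ⊗ 7)) = 14

Expand innermost to outermost. Recall ⊕ takes the minimum of its arguments and ⊗ takes their sum. Working out the expression ((10 ⊗ -3) ⊗ (0 ⊗ 7)) gives 14.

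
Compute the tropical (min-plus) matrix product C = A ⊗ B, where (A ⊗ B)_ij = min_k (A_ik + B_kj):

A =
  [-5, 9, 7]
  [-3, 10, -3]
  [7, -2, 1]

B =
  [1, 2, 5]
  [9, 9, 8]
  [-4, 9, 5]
A ⊗ B =
  [-4, -3, 0]
  [-7, -1, 2]
  [-3, 7, 6]

Apply the min-plus product entry-by-entry:
  C[0][0] = min over k of (A[0][0] + B[0][0] = -5 + 1 = -4, A[0][1] + B[1][0] = 9 + 9 = 18, A[0][2] + B[2][0] = 7 + -4 = 3) = -4 (attained at k = 0)
  C[0][1] = min over k of (A[0][0] + B[0][1] = -5 + 2 = -3, A[0][1] + B[1][1] = 9 + 9 = 18, A[0][2] + B[2][1] = 7 + 9 = 16) = -3 (attained at k = 0)
  C[0][2] = min over k of (A[0][0] + B[0][2] = -5 + 5 = 0, A[0][1] + B[1][2] = 9 + 8 = 17, A[0][2] + B[2][2] = 7 + 5 = 12) = 0 (attained at k = 0)
  C[1][0] = min over k of (A[1][0] + B[0][0] = -3 + 1 = -2, A[1][1] + B[1][0] = 10 + 9 = 19, A[1][2] + B[2][0] = -3 + -4 = -7) = -7 (attained at k = 2)
  C[1][1] = min over k of (A[1][0] + B[0][1] = -3 + 2 = -1, A[1][1] + B[1][1] = 10 + 9 = 19, A[1][2] + B[2][1] = -3 + 9 = 6) = -1 (attained at k = 0)
  C[1][2] = min over k of (A[1][0] + B[0][2] = -3 + 5 = 2, A[1][1] + B[1][2] = 10 + 8 = 18, A[1][2] + B[2][2] = -3 + 5 = 2) = 2 (attained at k = 0)
  C[2][0] = min over k of (A[2][0] + B[0][0] = 7 + 1 = 8, A[2][1] + B[1][0] = -2 + 9 = 7, A[2][2] + B[2][0] = 1 + -4 = -3) = -3 (attained at k = 2)
  C[2][1] = min over k of (A[2][0] + B[0][1] = 7 + 2 = 9, A[2][1] + B[1][1] = -2 + 9 = 7, A[2][2] + B[2][1] = 1 + 9 = 10) = 7 (attained at k = 1)
  C[2][2] = min over k of (A[2][0] + B[0][2] = 7 + 5 = 12, A[2][1] + B[1][2] = -2 + 8 = 6, A[2][2] + B[2][2] = 1 + 5 = 6) = 6 (attained at k = 1)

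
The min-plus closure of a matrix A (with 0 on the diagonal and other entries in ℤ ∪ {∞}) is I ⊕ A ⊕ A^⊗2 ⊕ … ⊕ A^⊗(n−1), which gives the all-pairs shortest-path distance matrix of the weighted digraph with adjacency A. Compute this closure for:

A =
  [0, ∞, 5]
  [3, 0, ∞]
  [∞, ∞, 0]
Closure =
  [0, ∞, 5]
  [3, 0, 8]
  [∞, ∞, 0]

This is the Floyd-Warshall all-pairs shortest-path computation. For each intermediate vertex k = 0, 1, …, 2, update dist[i][j] ← min(dist[i][j], dist[i][k] + dist[k][j]). The final matrix gives, for each (i, j), the minimum total weight of any directed path from i to j (possibly empty when i = j).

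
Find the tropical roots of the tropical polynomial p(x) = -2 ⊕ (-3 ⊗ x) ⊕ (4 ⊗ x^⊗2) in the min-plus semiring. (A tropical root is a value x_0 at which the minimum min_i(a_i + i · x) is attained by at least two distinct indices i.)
Roots: {-7, 1}

Each tropical root is a break point of the lower envelope of the lines y = a_i + i · x (there are 3 lines, with slopes 0, 1, ..., 2). Only the lines that attain the minimum somewhere contribute to roots; other lines are dominated. Here the surviving (envelope) indices are i = 2, i = 1, i = 0.
Intersections between consecutive envelope lines give the roots: for adjacent envelope indices i < j the intersection is x = (a_i − a_j) / (j − i). Reading off the sorted break points: {-7, 1}.
Verification: at each break x_0, at least two indices attain the minimum of min_i(a_i + i · x_0).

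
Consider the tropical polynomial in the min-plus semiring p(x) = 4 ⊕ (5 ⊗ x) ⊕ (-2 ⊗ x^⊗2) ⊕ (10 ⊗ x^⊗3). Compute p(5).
p(5) = 4

A tropical monomial a ⊗ x^⊗i evaluates to a + i · x. Evaluating each term at x = 5:
  Term 0 contributes 4 + 0 · 5 = 4
  Term 1 contributes 5 + 1 · 5 = 10
  Term 2 contributes -2 + 2 · 5 = 8
  Term 3 contributes 10 + 3 · 5 = 25
p(5) = ⊕ of these = min[4, 10, 8, 25] = 4.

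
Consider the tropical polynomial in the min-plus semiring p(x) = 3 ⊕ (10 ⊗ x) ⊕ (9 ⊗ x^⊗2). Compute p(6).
p(6) = 3

A tropical monomial a ⊗ x^⊗i evaluates to a + i · x. Evaluating each term at x = 6:
  Term 0 contributes 3 + 0 · 6 = 3
  Term 1 contributes 10 + 1 · 6 = 16
  Term 2 contributes 9 + 2 · 6 = 21
p(6) = ⊕ of these = min[3, 16, 21] = 3.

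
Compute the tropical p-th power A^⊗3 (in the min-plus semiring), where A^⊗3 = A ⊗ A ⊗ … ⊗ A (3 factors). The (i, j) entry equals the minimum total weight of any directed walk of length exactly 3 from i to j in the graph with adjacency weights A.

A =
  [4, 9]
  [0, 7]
A^⊗3 =
  [12, 17]
  [8, 13]

Each entry (A^⊗3)_ij equals the minimum over all length-3 walks i = v_0 → v_1 → … → v_3 = j of Σ_t A[v_t][v_{t+1}]. For example, for (i, j) = (0, 1) we minimise over 4 possible intermediate vertex sequences; the minimum is 17, attained along the walk 0 → 0 → 0 → 1.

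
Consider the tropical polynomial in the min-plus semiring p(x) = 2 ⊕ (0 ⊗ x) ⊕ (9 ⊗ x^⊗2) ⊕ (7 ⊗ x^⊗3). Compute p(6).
p(6) = 2

A tropical monomial a ⊗ x^⊗i evaluates to a + i · x. Evaluating each term at x = 6:
  Term 0 contributes 2 + 0 · 6 = 2
  Term 1 contributes 0 + 1 · 6 = 6
  Term 2 contributes 9 + 2 · 6 = 21
  Term 3 contributes 7 + 3 · 6 = 25
p(6) = ⊕ of these = min[2, 6, 21, 25] = 2.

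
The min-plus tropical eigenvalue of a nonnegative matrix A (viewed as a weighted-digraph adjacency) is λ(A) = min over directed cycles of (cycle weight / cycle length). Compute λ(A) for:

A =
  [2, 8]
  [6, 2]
λ(A) = 2

Enumerate directed cycles and compute their means (weight / length). Sample:
  cycle 0 → 0: weight = 2, length = 1, mean = 2/1 ≈ 2.000
  cycle 1 → 1: weight = 2, length = 1, mean = 2/1 ≈ 2.000
  cycle 0 → 1 → 0: weight = 14, length = 2, mean = 14/2 ≈ 7.000
  cycle 1 → 0 → 1: weight = 14, length = 2, mean = 14/2 ≈ 7.000
Minimum mean = 2.000, attained e.g. along the cycle 0 → 0 with weight 2 and length 1. So λ(A) = 2/1 = 2.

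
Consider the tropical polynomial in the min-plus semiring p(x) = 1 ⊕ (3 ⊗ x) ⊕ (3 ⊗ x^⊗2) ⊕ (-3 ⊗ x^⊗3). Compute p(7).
p(7) = 1

A tropical monomial a ⊗ x^⊗i evaluates to a + i · x. Evaluating each term at x = 7:
  Term 0 contributes 1 + 0 · 7 = 1
  Term 1 contributes 3 + 1 · 7 = 10
  Term 2 contributes 3 + 2 · 7 = 17
  Term 3 contributes -3 + 3 · 7 = 18
p(7) = ⊕ of these = min[1, 10, 17, 18] = 1.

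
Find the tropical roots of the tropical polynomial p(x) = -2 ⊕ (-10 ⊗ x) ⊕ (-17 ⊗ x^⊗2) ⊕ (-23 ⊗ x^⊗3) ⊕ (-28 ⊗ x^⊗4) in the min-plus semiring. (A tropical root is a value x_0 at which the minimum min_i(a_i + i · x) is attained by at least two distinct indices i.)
Roots: {5, 6, 7, 8}

Each tropical root is a break point of the lower envelope of the lines y = a_i + i · x (there are 5 lines, with slopes 0, 1, ..., 4). Only the lines that attain the minimum somewhere contribute to roots; other lines are dominated. Here the surviving (envelope) indices are i = 4, i = 3, i = 2, i = 1, i = 0.
Intersections between consecutive envelope lines give the roots: for adjacent envelope indices i < j the intersection is x = (a_i − a_j) / (j − i). Reading off the sorted break points: {5, 6, 7, 8}.
Verification: at each break x_0, at least two indices attain the minimum of min_i(a_i + i · x_0).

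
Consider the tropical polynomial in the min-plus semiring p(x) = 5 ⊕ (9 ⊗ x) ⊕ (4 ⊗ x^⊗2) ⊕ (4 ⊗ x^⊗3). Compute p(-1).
p(-1) = 1

A tropical monomial a ⊗ x^⊗i evaluates to a + i · x. Evaluating each term at x = -1:
  Term 0 contributes 5 + 0 · -1 = 5
  Term 1 contributes 9 + 1 · -1 = 8
  Term 2 contributes 4 + 2 · -1 = 2
  Term 3 contributes 4 + 3 · -1 = 1
p(-1) = ⊕ of these = min[5, 8, 2, 1] = 1.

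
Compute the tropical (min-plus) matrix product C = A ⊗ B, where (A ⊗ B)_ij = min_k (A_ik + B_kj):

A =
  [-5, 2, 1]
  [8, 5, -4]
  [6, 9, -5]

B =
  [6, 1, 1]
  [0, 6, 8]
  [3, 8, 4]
A ⊗ B =
  [1, -4, -4]
  [-1, 4, 0]
  [-2, 3, -1]

Apply the min-plus product entry-by-entry:
  C[0][0] = min over k of (A[0][0] + B[0][0] = -5 + 6 = 1, A[0][1] + B[1][0] = 2 + 0 = 2, A[0][2] + B[2][0] = 1 + 3 = 4) = 1 (attained at k = 0)
  C[0][1] = min over k of (A[0][0] + B[0][1] = -5 + 1 = -4, A[0][1] + B[1][1] = 2 + 6 = 8, A[0][2] + B[2][1] = 1 + 8 = 9) = -4 (attained at k = 0)
  C[0][2] = min over k of (A[0][0] + B[0][2] = -5 + 1 = -4, A[0][1] + B[1][2] = 2 + 8 = 10, A[0][2] + B[2][2] = 1 + 4 = 5) = -4 (attained at k = 0)
  C[1][0] = min over k of (A[1][0] + B[0][0] = 8 + 6 = 14, A[1][1] + B[1][0] = 5 + 0 = 5, A[1][2] + B[2][0] = -4 + 3 = -1) = -1 (attained at k = 2)
  C[1][1] = min over k of (A[1][0] + B[0][1] = 8 + 1 = 9, A[1][1] + B[1][1] = 5 + 6 = 11, A[1][2] + B[2][1] = -4 + 8 = 4) = 4 (attained at k = 2)
  C[1][2] = min over k of (A[1][0] + B[0][2] = 8 + 1 = 9, A[1][1] + B[1][2] = 5 + 8 = 13, A[1][2] + B[2][2] = -4 + 4 = 0) = 0 (attained at k = 2)
  C[2][0] = min over k of (A[2][0] + B[0][0] = 6 + 6 = 12, A[2][1] + B[1][0] = 9 + 0 = 9, A[2][2] + B[2][0] = -5 + 3 = -2) = -2 (attained at k = 2)
  C[2][1] = min over k of (A[2][0] + B[0][1] = 6 + 1 = 7, A[2][1] + B[1][1] = 9 + 6 = 15, A[2][2] + B[2][1] = -5 + 8 = 3) = 3 (attained at k = 2)
  C[2][2] = min over k of (A[2][0] + B[0][2] = 6 + 1 = 7, A[2][1] + B[1][2] = 9 + 8 = 17, A[2][2] + B[2][2] = -5 + 4 = -1) = -1 (attained at k = 2)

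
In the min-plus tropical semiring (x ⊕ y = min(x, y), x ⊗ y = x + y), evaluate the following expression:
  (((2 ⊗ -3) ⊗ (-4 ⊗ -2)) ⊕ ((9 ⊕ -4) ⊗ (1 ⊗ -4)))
(((2 ⊗ -3) ⊗ (-4 ⊗ -2)) ⊕ ((9 ⊕ -4) ⊗ (1 ⊗ -4))) = -7

Expand innermost to outermost. Recall ⊕ takes the minimum of its arguments and ⊗ takes their sum. Working out the expression (((2 ⊗ -3) ⊗ (-4 ⊗ -2)) ⊕ ((9 ⊕ -4) ⊗ (1 ⊗ -4))) gives -7.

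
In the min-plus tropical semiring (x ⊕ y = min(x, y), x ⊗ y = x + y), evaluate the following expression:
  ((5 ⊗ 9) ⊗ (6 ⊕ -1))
((5 ⊗ 9) ⊗ (6 ⊕ -1)) = 13

Expand innermost to outermost. Recall ⊕ takes the minimum of its arguments and ⊗ takes their sum. Working out the expression ((5 ⊗ 9) ⊗ (6 ⊕ -1)) gives 13.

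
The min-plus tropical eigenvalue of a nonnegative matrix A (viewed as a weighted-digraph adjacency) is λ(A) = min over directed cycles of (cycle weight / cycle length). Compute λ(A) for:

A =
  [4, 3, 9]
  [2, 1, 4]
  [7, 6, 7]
λ(A) = 1

Enumerate directed cycles and compute their means (weight / length). Sample:
  cycle 0 → 0: weight = 4, length = 1, mean = 4/1 ≈ 4.000
  cycle 1 → 1: weight = 1, length = 1, mean = 1/1 ≈ 1.000
  cycle 2 → 2: weight = 7, length = 1, mean = 7/1 ≈ 7.000
  cycle 0 → 1 → 0: weight = 5, length = 2, mean = 5/2 ≈ 2.500
  cycle 0 → 2 → 0: weight = 16, length = 2, mean = 16/2 ≈ 8.000
  cycle 1 → 0 → 1: weight = 5, length = 2, mean = 5/2 ≈ 2.500
Minimum mean = 1.000, attained e.g. along the cycle 1 → 1 with weight 1 and length 1. So λ(A) = 1/1 = 1.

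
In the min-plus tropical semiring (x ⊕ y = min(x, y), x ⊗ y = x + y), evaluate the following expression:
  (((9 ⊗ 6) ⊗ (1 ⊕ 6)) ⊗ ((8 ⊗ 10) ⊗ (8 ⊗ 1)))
(((9 ⊗ 6) ⊗ (1 ⊕ 6)) ⊗ ((8 ⊗ 10) ⊗ (8 ⊗ 1))) = 43

Expand innermost to outermost. Recall ⊕ takes the minimum of its arguments and ⊗ takes their sum. Working out the expression (((9 ⊗ 6) ⊗ (1 ⊕ 6)) ⊗ ((8 ⊗ 10) ⊗ (8 ⊗ 1))) gives 43.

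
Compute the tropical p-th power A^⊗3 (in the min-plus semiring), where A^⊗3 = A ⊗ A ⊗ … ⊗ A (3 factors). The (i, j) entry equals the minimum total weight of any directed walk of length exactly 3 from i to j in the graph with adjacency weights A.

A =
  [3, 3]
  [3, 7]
A^⊗3 =
  [9, 9]
  [9, 9]

Each entry (A^⊗3)_ij equals the minimum over all length-3 walks i = v_0 → v_1 → … → v_3 = j of Σ_t A[v_t][v_{t+1}]. For example, for (i, j) = (0, 1) we minimise over 4 possible intermediate vertex sequences; the minimum is 9, attained along the walk 0 → 0 → 0 → 1.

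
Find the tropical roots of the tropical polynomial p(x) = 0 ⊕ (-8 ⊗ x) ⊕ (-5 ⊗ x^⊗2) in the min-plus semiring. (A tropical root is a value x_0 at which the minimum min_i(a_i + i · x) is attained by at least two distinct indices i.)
Roots: {-3, 8}

Each tropical root is a break point of the lower envelope of the lines y = a_i + i · x (there are 3 lines, with slopes 0, 1, ..., 2). Only the lines that attain the minimum somewhere contribute to roots; other lines are dominated. Here the surviving (envelope) indices are i = 2, i = 1, i = 0.
Intersections between consecutive envelope lines give the roots: for adjacent envelope indices i < j the intersection is x = (a_i − a_j) / (j − i). Reading off the sorted break points: {-3, 8}.
Verification: at each break x_0, at least two indices attain the minimum of min_i(a_i + i · x_0).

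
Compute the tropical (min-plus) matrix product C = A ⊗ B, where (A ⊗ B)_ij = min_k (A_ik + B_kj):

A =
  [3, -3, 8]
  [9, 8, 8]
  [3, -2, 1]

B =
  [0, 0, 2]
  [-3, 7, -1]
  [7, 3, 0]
A ⊗ B =
  [-6, 3, -4]
  [5, 9, 7]
  [-5, 3, -3]

Apply the min-plus product entry-by-entry:
  C[0][0] = min over k of (A[0][0] + B[0][0] = 3 + 0 = 3, A[0][1] + B[1][0] = -3 + -3 = -6, A[0][2] + B[2][0] = 8 + 7 = 15) = -6 (attained at k = 1)
  C[0][1] = min over k of (A[0][0] + B[0][1] = 3 + 0 = 3, A[0][1] + B[1][1] = -3 + 7 = 4, A[0][2] + B[2][1] = 8 + 3 = 11) = 3 (attained at k = 0)
  C[0][2] = min over k of (A[0][0] + B[0][2] = 3 + 2 = 5, A[0][1] + B[1][2] = -3 + -1 = -4, A[0][2] + B[2][2] = 8 + 0 = 8) = -4 (attained at k = 1)
  C[1][0] = min over k of (A[1][0] + B[0][0] = 9 + 0 = 9, A[1][1] + B[1][0] = 8 + -3 = 5, A[1][2] + B[2][0] = 8 + 7 = 15) = 5 (attained at k = 1)
  C[1][1] = min over k of (A[1][0] + B[0][1] = 9 + 0 = 9, A[1][1] + B[1][1] = 8 + 7 = 15, A[1][2] + B[2][1] = 8 + 3 = 11) = 9 (attained at k = 0)
  C[1][2] = min over k of (A[1][0] + B[0][2] = 9 + 2 = 11, A[1][1] + B[1][2] = 8 + -1 = 7, A[1][2] + B[2][2] = 8 + 0 = 8) = 7 (attained at k = 1)
  C[2][0] = min over k of (A[2][0] + B[0][0] = 3 + 0 = 3, A[2][1] + B[1][0] = -2 + -3 = -5, A[2][2] + B[2][0] = 1 + 7 = 8) = -5 (attained at k = 1)
  C[2][1] = min over k of (A[2][0] + B[0][1] = 3 + 0 = 3, A[2][1] + B[1][1] = -2 + 7 = 5, A[2][2] + B[2][1] = 1 + 3 = 4) = 3 (attained at k = 0)
  C[2][2] = min over k of (A[2][0] + B[0][2] = 3 + 2 = 5, A[2][1] + B[1][2] = -2 + -1 = -3, A[2][2] + B[2][2] = 1 + 0 = 1) = -3 (attained at k = 1)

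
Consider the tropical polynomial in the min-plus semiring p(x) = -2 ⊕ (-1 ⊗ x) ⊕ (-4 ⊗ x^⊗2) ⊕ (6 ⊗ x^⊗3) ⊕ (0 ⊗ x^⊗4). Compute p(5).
p(5) = -2

A tropical monomial a ⊗ x^⊗i evaluates to a + i · x. Evaluating each term at x = 5:
  Term 0 contributes -2 + 0 · 5 = -2
  Term 1 contributes -1 + 1 · 5 = 4
  Term 2 contributes -4 + 2 · 5 = 6
  Term 3 contributes 6 + 3 · 5 = 21
  Term 4 contributes 0 + 4 · 5 = 20
p(5) = ⊕ of these = min[-2, 4, 6, 21, 20] = -2.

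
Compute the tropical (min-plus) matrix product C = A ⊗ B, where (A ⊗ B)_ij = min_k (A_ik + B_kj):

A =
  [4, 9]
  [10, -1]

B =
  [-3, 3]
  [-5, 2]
A ⊗ B =
  [1, 7]
  [-6, 1]

Apply the min-plus product entry-by-entry:
  C[0][0] = min over k of (A[0][0] + B[0][0] = 4 + -3 = 1, A[0][1] + B[1][0] = 9 + -5 = 4) = 1 (attained at k = 0)
  C[0][1] = min over k of (A[0][0] + B[0][1] = 4 + 3 = 7, A[0][1] + B[1][1] = 9 + 2 = 11) = 7 (attained at k = 0)
  C[1][0] = min over k of (A[1][0] + B[0][0] = 10 + -3 = 7, A[1][1] + B[1][0] = -1 + -5 = -6) = -6 (attained at k = 1)
  C[1][1] = min over k of (A[1][0] + B[0][1] = 10 + 3 = 13, A[1][1] + B[1][1] = -1 + 2 = 1) = 1 (attained at k = 1)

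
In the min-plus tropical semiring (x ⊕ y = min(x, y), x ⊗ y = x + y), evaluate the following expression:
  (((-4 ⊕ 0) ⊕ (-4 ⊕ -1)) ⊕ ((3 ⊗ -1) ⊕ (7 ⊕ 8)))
(((-4 ⊕ 0) ⊕ (-4 ⊕ -1)) ⊕ ((3 ⊗ -1) ⊕ (7 ⊕ 8))) = -4

Expand innermost to outermost. Recall ⊕ takes the minimum of its arguments and ⊗ takes their sum. Working out the expression (((-4 ⊕ 0) ⊕ (-4 ⊕ -1)) ⊕ ((3 ⊗ -1) ⊕ (7 ⊕ 8))) gives -4.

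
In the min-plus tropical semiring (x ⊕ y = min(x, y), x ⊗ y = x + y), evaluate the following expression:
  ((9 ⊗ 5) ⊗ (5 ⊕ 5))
((9 ⊗ 5) ⊗ (5 ⊕ 5)) = 19

Expand innermost to outermost. Recall ⊕ takes the minimum of its arguments and ⊗ takes their sum. Working out the expression ((9 ⊗ 5) ⊗ (5 ⊕ 5)) gives 19.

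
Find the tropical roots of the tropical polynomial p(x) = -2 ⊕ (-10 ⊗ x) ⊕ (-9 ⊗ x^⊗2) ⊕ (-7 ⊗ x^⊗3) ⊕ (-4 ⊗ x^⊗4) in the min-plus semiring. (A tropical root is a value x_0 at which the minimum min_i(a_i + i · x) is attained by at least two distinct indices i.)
Roots: {-3, -2, -1, 8}

Each tropical root is a break point of the lower envelope of the lines y = a_i + i · x (there are 5 lines, with slopes 0, 1, ..., 4). Only the lines that attain the minimum somewhere contribute to roots; other lines are dominated. Here the surviving (envelope) indices are i = 4, i = 3, i = 2, i = 1, i = 0.
Intersections between consecutive envelope lines give the roots: for adjacent envelope indices i < j the intersection is x = (a_i − a_j) / (j − i). Reading off the sorted break points: {-3, -2, -1, 8}.
Verification: at each break x_0, at least two indices attain the minimum of min_i(a_i + i · x_0).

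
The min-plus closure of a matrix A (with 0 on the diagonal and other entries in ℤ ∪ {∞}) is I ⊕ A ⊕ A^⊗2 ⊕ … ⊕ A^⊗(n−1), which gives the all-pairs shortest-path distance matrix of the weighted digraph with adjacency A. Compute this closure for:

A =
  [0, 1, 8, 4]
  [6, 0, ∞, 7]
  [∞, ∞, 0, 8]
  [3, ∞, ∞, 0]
Closure =
  [0, 1, 8, 4]
  [6, 0, 14, 7]
  [11, 12, 0, 8]
  [3, 4, 11, 0]

This is the Floyd-Warshall all-pairs shortest-path computation. For each intermediate vertex k = 0, 1, …, 3, update dist[i][j] ← min(dist[i][j], dist[i][k] + dist[k][j]). The final matrix gives, for each (i, j), the minimum total weight of any directed path from i to j (possibly empty when i = j).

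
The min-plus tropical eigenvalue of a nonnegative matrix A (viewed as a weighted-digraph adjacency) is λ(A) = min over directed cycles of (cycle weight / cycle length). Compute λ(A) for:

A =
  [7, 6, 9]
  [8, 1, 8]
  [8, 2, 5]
λ(A) = 1

Enumerate directed cycles and compute their means (weight / length). Sample:
  cycle 0 → 0: weight = 7, length = 1, mean = 7/1 ≈ 7.000
  cycle 1 → 1: weight = 1, length = 1, mean = 1/1 ≈ 1.000
  cycle 2 → 2: weight = 5, length = 1, mean = 5/1 ≈ 5.000
  cycle 0 → 1 → 0: weight = 14, length = 2, mean = 14/2 ≈ 7.000
  cycle 0 → 2 → 0: weight = 17, length = 2, mean = 17/2 ≈ 8.500
  cycle 1 → 0 → 1: weight = 14, length = 2, mean = 14/2 ≈ 7.000
Minimum mean = 1.000, attained e.g. along the cycle 1 → 1 with weight 1 and length 1. So λ(A) = 1/1 = 1.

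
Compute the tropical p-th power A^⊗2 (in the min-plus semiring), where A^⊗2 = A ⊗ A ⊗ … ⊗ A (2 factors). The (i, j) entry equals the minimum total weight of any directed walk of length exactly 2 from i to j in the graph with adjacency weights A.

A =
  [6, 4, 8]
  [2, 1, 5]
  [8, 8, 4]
A^⊗2 =
  [6, 5, 9]
  [3, 2, 6]
  [10, 9, 8]

Each entry (A^⊗2)_ij equals the minimum over all length-2 walks i = v_0 → v_1 → … → v_2 = j of Σ_t A[v_t][v_{t+1}]. For example, for (i, j) = (0, 2) we minimise over 3 possible intermediate vertex sequences; the minimum is 9, attained along the walk 0 → 1 → 2.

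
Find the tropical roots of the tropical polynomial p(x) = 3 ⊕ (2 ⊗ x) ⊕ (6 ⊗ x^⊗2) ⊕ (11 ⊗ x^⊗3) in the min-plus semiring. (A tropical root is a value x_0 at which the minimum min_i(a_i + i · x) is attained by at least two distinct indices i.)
Roots: {-5, -4, 1}

Each tropical root is a break point of the lower envelope of the lines y = a_i + i · x (there are 4 lines, with slopes 0, 1, ..., 3). Only the lines that attain the minimum somewhere contribute to roots; other lines are dominated. Here the surviving (envelope) indices are i = 3, i = 2, i = 1, i = 0.
Intersections between consecutive envelope lines give the roots: for adjacent envelope indices i < j the intersection is x = (a_i − a_j) / (j − i). Reading off the sorted break points: {-5, -4, 1}.
Verification: at each break x_0, at least two indices attain the minimum of min_i(a_i + i · x_0).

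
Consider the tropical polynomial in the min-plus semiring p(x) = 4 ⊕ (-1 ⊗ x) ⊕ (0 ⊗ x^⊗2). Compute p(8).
p(8) = 4

A tropical monomial a ⊗ x^⊗i evaluates to a + i · x. Evaluating each term at x = 8:
  Term 0 contributes 4 + 0 · 8 = 4
  Term 1 contributes -1 + 1 · 8 = 7
  Term 2 contributes 0 + 2 · 8 = 16
p(8) = ⊕ of these = min[4, 7, 16] = 4.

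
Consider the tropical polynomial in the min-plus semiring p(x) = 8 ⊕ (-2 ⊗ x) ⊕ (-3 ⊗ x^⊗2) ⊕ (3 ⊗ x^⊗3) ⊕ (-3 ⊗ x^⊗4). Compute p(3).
p(3) = 1

A tropical monomial a ⊗ x^⊗i evaluates to a + i · x. Evaluating each term at x = 3:
  Term 0 contributes 8 + 0 · 3 = 8
  Term 1 contributes -2 + 1 · 3 = 1
  Term 2 contributes -3 + 2 · 3 = 3
  Term 3 contributes 3 + 3 · 3 = 12
  Term 4 contributes -3 + 4 · 3 = 9
p(3) = ⊕ of these = min[8, 1, 3, 12, 9] = 1.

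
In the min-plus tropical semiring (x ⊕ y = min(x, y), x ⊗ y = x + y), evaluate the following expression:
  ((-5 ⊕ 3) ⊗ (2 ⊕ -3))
((-5 ⊕ 3) ⊗ (2 ⊕ -3)) = -8

Expand innermost to outermost. Recall ⊕ takes the minimum of its arguments and ⊗ takes their sum. Working out the expression ((-5 ⊕ 3) ⊗ (2 ⊕ -3)) gives -8.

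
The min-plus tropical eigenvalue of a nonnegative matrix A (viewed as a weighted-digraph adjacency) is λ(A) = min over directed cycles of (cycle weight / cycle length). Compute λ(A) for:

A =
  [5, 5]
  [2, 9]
λ(A) = 7/2

Enumerate directed cycles and compute their means (weight / length). Sample:
  cycle 0 → 0: weight = 5, length = 1, mean = 5/1 ≈ 5.000
  cycle 1 → 1: weight = 9, length = 1, mean = 9/1 ≈ 9.000
  cycle 0 → 1 → 0: weight = 7, length = 2, mean = 7/2 ≈ 3.500
  cycle 1 → 0 → 1: weight = 7, length = 2, mean = 7/2 ≈ 3.500
Minimum mean = 3.500, attained e.g. along the cycle 0 → 1 → 0 with weight 7 and length 2. So λ(A) = 7/2 = 7/2.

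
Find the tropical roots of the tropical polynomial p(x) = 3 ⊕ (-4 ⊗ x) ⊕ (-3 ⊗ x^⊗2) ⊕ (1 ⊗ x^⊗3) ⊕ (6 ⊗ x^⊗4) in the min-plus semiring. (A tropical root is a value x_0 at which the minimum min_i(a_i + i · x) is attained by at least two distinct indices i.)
Roots: {-5, -4, -1, 7}

Each tropical root is a break point of the lower envelope of the lines y = a_i + i · x (there are 5 lines, with slopes 0, 1, ..., 4). Only the lines that attain the minimum somewhere contribute to roots; other lines are dominated. Here the surviving (envelope) indices are i = 4, i = 3, i = 2, i = 1, i = 0.
Intersections between consecutive envelope lines give the roots: for adjacent envelope indices i < j the intersection is x = (a_i − a_j) / (j − i). Reading off the sorted break points: {-5, -4, -1, 7}.
Verification: at each break x_0, at least two indices attain the minimum of min_i(a_i + i · x_0).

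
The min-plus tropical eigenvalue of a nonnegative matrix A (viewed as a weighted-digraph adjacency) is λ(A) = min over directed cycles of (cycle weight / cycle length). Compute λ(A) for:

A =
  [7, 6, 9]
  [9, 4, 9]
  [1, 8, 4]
λ(A) = 4

Enumerate directed cycles and compute their means (weight / length). Sample:
  cycle 0 → 0: weight = 7, length = 1, mean = 7/1 ≈ 7.000
  cycle 1 → 1: weight = 4, length = 1, mean = 4/1 ≈ 4.000
  cycle 2 → 2: weight = 4, length = 1, mean = 4/1 ≈ 4.000
  cycle 0 → 1 → 0: weight = 15, length = 2, mean = 15/2 ≈ 7.500
  cycle 0 → 2 → 0: weight = 10, length = 2, mean = 10/2 ≈ 5.000
  cycle 1 → 0 → 1: weight = 15, length = 2, mean = 15/2 ≈ 7.500
Minimum mean = 4.000, attained e.g. along the cycle 1 → 1 with weight 4 and length 1. So λ(A) = 4/1 = 4.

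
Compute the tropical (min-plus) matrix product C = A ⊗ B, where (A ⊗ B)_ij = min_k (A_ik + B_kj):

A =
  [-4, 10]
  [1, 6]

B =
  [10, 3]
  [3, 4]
A ⊗ B =
  [6, -1]
  [9, 4]

Apply the min-plus product entry-by-entry:
  C[0][0] = min over k of (A[0][0] + B[0][0] = -4 + 10 = 6, A[0][1] + B[1][0] = 10 + 3 = 13) = 6 (attained at k = 0)
  C[0][1] = min over k of (A[0][0] + B[0][1] = -4 + 3 = -1, A[0][1] + B[1][1] = 10 + 4 = 14) = -1 (attained at k = 0)
  C[1][0] = min over k of (A[1][0] + B[0][0] = 1 + 10 = 11, A[1][1] + B[1][0] = 6 + 3 = 9) = 9 (attained at k = 1)
  C[1][1] = min over k of (A[1][0] + B[0][1] = 1 + 3 = 4, A[1][1] + B[1][1] = 6 + 4 = 10) = 4 (attained at k = 0)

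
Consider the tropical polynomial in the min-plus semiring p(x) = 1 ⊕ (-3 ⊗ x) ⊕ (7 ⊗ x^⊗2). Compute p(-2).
p(-2) = -5

A tropical monomial a ⊗ x^⊗i evaluates to a + i · x. Evaluating each term at x = -2:
  Term 0 contributes 1 + 0 · -2 = 1
  Term 1 contributes -3 + 1 · -2 = -5
  Term 2 contributes 7 + 2 · -2 = 3
p(-2) = ⊕ of these = min[1, -5, 3] = -5.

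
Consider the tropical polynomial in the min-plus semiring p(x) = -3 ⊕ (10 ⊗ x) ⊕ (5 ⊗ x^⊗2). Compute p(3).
p(3) = -3

A tropical monomial a ⊗ x^⊗i evaluates to a + i · x. Evaluating each term at x = 3:
  Term 0 contributes -3 + 0 · 3 = -3
  Term 1 contributes 10 + 1 · 3 = 13
  Term 2 contributes 5 + 2 · 3 = 11
p(3) = ⊕ of these = min[-3, 13, 11] = -3.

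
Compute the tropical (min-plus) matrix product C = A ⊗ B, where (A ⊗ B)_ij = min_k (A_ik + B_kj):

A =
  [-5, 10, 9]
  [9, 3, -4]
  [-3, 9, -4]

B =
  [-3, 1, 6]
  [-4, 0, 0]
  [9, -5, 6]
A ⊗ B =
  [-8, -4, 1]
  [-1, -9, 2]
  [-6, -9, 2]

Apply the min-plus product entry-by-entry:
  C[0][0] = min over k of (A[0][0] + B[0][0] = -5 + -3 = -8, A[0][1] + B[1][0] = 10 + -4 = 6, A[0][2] + B[2][0] = 9 + 9 = 18) = -8 (attained at k = 0)
  C[0][1] = min over k of (A[0][0] + B[0][1] = -5 + 1 = -4, A[0][1] + B[1][1] = 10 + 0 = 10, A[0][2] + B[2][1] = 9 + -5 = 4) = -4 (attained at k = 0)
  C[0][2] = min over k of (A[0][0] + B[0][2] = -5 + 6 = 1, A[0][1] + B[1][2] = 10 + 0 = 10, A[0][2] + B[2][2] = 9 + 6 = 15) = 1 (attained at k = 0)
  C[1][0] = min over k of (A[1][0] + B[0][0] = 9 + -3 = 6, A[1][1] + B[1][0] = 3 + -4 = -1, A[1][2] + B[2][0] = -4 + 9 = 5) = -1 (attained at k = 1)
  C[1][1] = min over k of (A[1][0] + B[0][1] = 9 + 1 = 10, A[1][1] + B[1][1] = 3 + 0 = 3, A[1][2] + B[2][1] = -4 + -5 = -9) = -9 (attained at k = 2)
  C[1][2] = min over k of (A[1][0] + B[0][2] = 9 + 6 = 15, A[1][1] + B[1][2] = 3 + 0 = 3, A[1][2] + B[2][2] = -4 + 6 = 2) = 2 (attained at k = 2)
  C[2][0] = min over k of (A[2][0] + B[0][0] = -3 + -3 = -6, A[2][1] + B[1][0] = 9 + -4 = 5, A[2][2] + B[2][0] = -4 + 9 = 5) = -6 (attained at k = 0)
  C[2][1] = min over k of (A[2][0] + B[0][1] = -3 + 1 = -2, A[2][1] + B[1][1] = 9 + 0 = 9, A[2][2] + B[2][1] = -4 + -5 = -9) = -9 (attained at k = 2)
  C[2][2] = min over k of (A[2][0] + B[0][2] = -3 + 6 = 3, A[2][1] + B[1][2] = 9 + 0 = 9, A[2][2] + B[2][2] = -4 + 6 = 2) = 2 (attained at k = 2)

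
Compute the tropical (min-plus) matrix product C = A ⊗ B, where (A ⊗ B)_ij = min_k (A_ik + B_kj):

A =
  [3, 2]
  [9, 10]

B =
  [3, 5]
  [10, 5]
A ⊗ B =
  [6, 7]
  [12, 14]

Apply the min-plus product entry-by-entry:
  C[0][0] = min over k of (A[0][0] + B[0][0] = 3 + 3 = 6, A[0][1] + B[1][0] = 2 + 10 = 12) = 6 (attained at k = 0)
  C[0][1] = min over k of (A[0][0] + B[0][1] = 3 + 5 = 8, A[0][1] + B[1][1] = 2 + 5 = 7) = 7 (attained at k = 1)
  C[1][0] = min over k of (A[1][0] + B[0][0] = 9 + 3 = 12, A[1][1] + B[1][0] = 10 + 10 = 20) = 12 (attained at k = 0)
  C[1][1] = min over k of (A[1][0] + B[0][1] = 9 + 5 = 14, A[1][1] + B[1][1] = 10 + 5 = 15) = 14 (attained at k = 0)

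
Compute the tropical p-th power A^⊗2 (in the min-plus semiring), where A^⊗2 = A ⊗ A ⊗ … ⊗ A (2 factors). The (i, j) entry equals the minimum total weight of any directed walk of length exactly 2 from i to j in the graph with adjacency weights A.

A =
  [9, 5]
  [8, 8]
A^⊗2 =
  [13, 13]
  [16, 13]

Each entry (A^⊗2)_ij equals the minimum over all length-2 walks i = v_0 → v_1 → … → v_2 = j of Σ_t A[v_t][v_{t+1}]. For example, for (i, j) = (0, 1) we minimise over 2 possible intermediate vertex sequences; the minimum is 13, attained along the walk 0 → 1 → 1.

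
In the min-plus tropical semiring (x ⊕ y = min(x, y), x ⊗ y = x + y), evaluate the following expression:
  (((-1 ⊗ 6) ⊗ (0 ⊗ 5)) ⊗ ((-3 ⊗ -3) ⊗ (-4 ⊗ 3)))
(((-1 ⊗ 6) ⊗ (0 ⊗ 5)) ⊗ ((-3 ⊗ -3) ⊗ (-4 ⊗ 3))) = 3

Expand innermost to outermost. Recall ⊕ takes the minimum of its arguments and ⊗ takes their sum. Working out the expression (((-1 ⊗ 6) ⊗ (0 ⊗ 5)) ⊗ ((-3 ⊗ -3) ⊗ (-4 ⊗ 3))) gives 3.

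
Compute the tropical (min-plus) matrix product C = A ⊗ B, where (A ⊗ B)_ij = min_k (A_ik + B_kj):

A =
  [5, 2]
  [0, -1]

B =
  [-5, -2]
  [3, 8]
A ⊗ B =
  [0, 3]
  [-5, -2]

Apply the min-plus product entry-by-entry:
  C[0][0] = min over k of (A[0][0] + B[0][0] = 5 + -5 = 0, A[0][1] + B[1][0] = 2 + 3 = 5) = 0 (attained at k = 0)
  C[0][1] = min over k of (A[0][0] + B[0][1] = 5 + -2 = 3, A[0][1] + B[1][1] = 2 + 8 = 10) = 3 (attained at k = 0)
  C[1][0] = min over k of (A[1][0] + B[0][0] = 0 + -5 = -5, A[1][1] + B[1][0] = -1 + 3 = 2) = -5 (attained at k = 0)
  C[1][1] = min over k of (A[1][0] + B[0][1] = 0 + -2 = -2, A[1][1] + B[1][1] = -1 + 8 = 7) = -2 (attained at k = 0)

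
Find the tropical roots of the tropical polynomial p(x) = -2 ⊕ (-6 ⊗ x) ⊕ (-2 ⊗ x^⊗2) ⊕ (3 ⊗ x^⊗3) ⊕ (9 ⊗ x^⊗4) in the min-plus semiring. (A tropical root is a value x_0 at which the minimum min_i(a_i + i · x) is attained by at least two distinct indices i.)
Roots: {-6, -5, -4, 4}

Each tropical root is a break point of the lower envelope of the lines y = a_i + i · x (there are 5 lines, with slopes 0, 1, ..., 4). Only the lines that attain the minimum somewhere contribute to roots; other lines are dominated. Here the surviving (envelope) indices are i = 4, i = 3, i = 2, i = 1, i = 0.
Intersections between consecutive envelope lines give the roots: for adjacent envelope indices i < j the intersection is x = (a_i − a_j) / (j − i). Reading off the sorted break points: {-6, -5, -4, 4}.
Verification: at each break x_0, at least two indices attain the minimum of min_i(a_i + i · x_0).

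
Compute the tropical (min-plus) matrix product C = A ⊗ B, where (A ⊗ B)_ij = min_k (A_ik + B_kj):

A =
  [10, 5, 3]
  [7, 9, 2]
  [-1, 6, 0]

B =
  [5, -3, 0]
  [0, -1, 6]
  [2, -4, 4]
A ⊗ B =
  [5, -1, 7]
  [4, -2, 6]
  [2, -4, -1]

Apply the min-plus product entry-by-entry:
  C[0][0] = min over k of (A[0][0] + B[0][0] = 10 + 5 = 15, A[0][1] + B[1][0] = 5 + 0 = 5, A[0][2] + B[2][0] = 3 + 2 = 5) = 5 (attained at k = 1)
  C[0][1] = min over k of (A[0][0] + B[0][1] = 10 + -3 = 7, A[0][1] + B[1][1] = 5 + -1 = 4, A[0][2] + B[2][1] = 3 + -4 = -1) = -1 (attained at k = 2)
  C[0][2] = min over k of (A[0][0] + B[0][2] = 10 + 0 = 10, A[0][1] + B[1][2] = 5 + 6 = 11, A[0][2] + B[2][2] = 3 + 4 = 7) = 7 (attained at k = 2)
  C[1][0] = min over k of (A[1][0] + B[0][0] = 7 + 5 = 12, A[1][1] + B[1][0] = 9 + 0 = 9, A[1][2] + B[2][0] = 2 + 2 = 4) = 4 (attained at k = 2)
  C[1][1] = min over k of (A[1][0] + B[0][1] = 7 + -3 = 4, A[1][1] + B[1][1] = 9 + -1 = 8, A[1][2] + B[2][1] = 2 + -4 = -2) = -2 (attained at k = 2)
  C[1][2] = min over k of (A[1][0] + B[0][2] = 7 + 0 = 7, A[1][1] + B[1][2] = 9 + 6 = 15, A[1][2] + B[2][2] = 2 + 4 = 6) = 6 (attained at k = 2)
  C[2][0] = min over k of (A[2][0] + B[0][0] = -1 + 5 = 4, A[2][1] + B[1][0] = 6 + 0 = 6, A[2][2] + B[2][0] = 0 + 2 = 2) = 2 (attained at k = 2)
  C[2][1] = min over k of (A[2][0] + B[0][1] = -1 + -3 = -4, A[2][1] + B[1][1] = 6 + -1 = 5, A[2][2] + B[2][1] = 0 + -4 = -4) = -4 (attained at k = 0)
  C[2][2] = min over k of (A[2][0] + B[0][2] = -1 + 0 = -1, A[2][1] + B[1][2] = 6 + 6 = 12, A[2][2] + B[2][2] = 0 + 4 = 4) = -1 (attained at k = 0)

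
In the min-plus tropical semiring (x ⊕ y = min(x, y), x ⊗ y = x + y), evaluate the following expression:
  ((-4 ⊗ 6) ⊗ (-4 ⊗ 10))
((-4 ⊗ 6) ⊗ (-4 ⊗ 10)) = 8

Expand innermost to outermost. Recall ⊕ takes the minimum of its arguments and ⊗ takes their sum. Working out the expression ((-4 ⊗ 6) ⊗ (-4 ⊗ 10)) gives 8.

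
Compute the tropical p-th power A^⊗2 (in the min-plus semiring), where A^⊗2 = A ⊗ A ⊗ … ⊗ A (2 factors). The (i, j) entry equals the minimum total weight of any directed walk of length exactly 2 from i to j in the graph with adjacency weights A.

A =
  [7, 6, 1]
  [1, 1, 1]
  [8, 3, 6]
A^⊗2 =
  [7, 4, 7]
  [2, 2, 2]
  [4, 4, 4]

Each entry (A^⊗2)_ij equals the minimum over all length-2 walks i = v_0 → v_1 → … → v_2 = j of Σ_t A[v_t][v_{t+1}]. For example, for (i, j) = (0, 2) we minimise over 3 possible intermediate vertex sequences; the minimum is 7, attained along the walk 0 → 1 → 2.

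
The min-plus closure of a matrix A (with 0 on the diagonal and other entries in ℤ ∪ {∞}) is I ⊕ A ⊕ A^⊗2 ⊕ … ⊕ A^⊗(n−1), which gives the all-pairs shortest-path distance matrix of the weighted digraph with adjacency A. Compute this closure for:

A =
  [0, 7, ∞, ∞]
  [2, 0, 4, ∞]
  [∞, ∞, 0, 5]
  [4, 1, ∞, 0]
Closure =
  [0, 7, 11, 16]
  [2, 0, 4, 9]
  [8, 6, 0, 5]
  [3, 1, 5, 0]

This is the Floyd-Warshall all-pairs shortest-path computation. For each intermediate vertex k = 0, 1, …, 3, update dist[i][j] ← min(dist[i][j], dist[i][k] + dist[k][j]). The final matrix gives, for each (i, j), the minimum total weight of any directed path from i to j (possibly empty when i = j).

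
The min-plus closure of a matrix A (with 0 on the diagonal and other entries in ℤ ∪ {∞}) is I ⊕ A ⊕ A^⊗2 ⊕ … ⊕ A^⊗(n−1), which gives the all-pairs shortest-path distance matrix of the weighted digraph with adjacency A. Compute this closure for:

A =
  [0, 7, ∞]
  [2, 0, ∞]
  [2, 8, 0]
Closure =
  [0, 7, ∞]
  [2, 0, ∞]
  [2, 8, 0]

This is the Floyd-Warshall all-pairs shortest-path computation. For each intermediate vertex k = 0, 1, …, 2, update dist[i][j] ← min(dist[i][j], dist[i][k] + dist[k][j]). The final matrix gives, for each (i, j), the minimum total weight of any directed path from i to j (possibly empty when i = j).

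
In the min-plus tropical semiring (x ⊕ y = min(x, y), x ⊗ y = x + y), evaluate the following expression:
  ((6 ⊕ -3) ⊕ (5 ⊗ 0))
((6 ⊕ -3) ⊕ (5 ⊗ 0)) = -3

Expand innermost to outermost. Recall ⊕ takes the minimum of its arguments and ⊗ takes their sum. Working out the expression ((6 ⊕ -3) ⊕ (5 ⊗ 0)) gives -3.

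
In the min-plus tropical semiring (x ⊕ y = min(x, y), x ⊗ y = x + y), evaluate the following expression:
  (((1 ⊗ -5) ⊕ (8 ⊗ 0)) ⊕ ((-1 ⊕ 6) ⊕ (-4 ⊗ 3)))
(((1 ⊗ -5) ⊕ (8 ⊗ 0)) ⊕ ((-1 ⊕ 6) ⊕ (-4 ⊗ 3))) = -4

Expand innermost to outermost. Recall ⊕ takes the minimum of its arguments and ⊗ takes their sum. Working out the expression (((1 ⊗ -5) ⊕ (8 ⊗ 0)) ⊕ ((-1 ⊕ 6) ⊕ (-4 ⊗ 3))) gives -4.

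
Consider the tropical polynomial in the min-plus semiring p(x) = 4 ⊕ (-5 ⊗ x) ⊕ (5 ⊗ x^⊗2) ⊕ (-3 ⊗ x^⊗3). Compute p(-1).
p(-1) = -6

A tropical monomial a ⊗ x^⊗i evaluates to a + i · x. Evaluating each term at x = -1:
  Term 0 contributes 4 + 0 · -1 = 4
  Term 1 contributes -5 + 1 · -1 = -6
  Term 2 contributes 5 + 2 · -1 = 3
  Term 3 contributes -3 + 3 · -1 = -6
p(-1) = ⊕ of these = min[4, -6, 3, -6] = -6.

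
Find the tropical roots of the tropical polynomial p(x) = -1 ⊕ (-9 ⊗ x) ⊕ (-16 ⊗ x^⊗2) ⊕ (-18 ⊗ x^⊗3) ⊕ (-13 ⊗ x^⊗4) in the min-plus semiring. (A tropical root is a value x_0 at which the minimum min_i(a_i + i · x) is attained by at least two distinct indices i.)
Roots: {-5, 2, 7, 8}

Each tropical root is a break point of the lower envelope of the lines y = a_i + i · x (there are 5 lines, with slopes 0, 1, ..., 4). Only the lines that attain the minimum somewhere contribute to roots; other lines are dominated. Here the surviving (envelope) indices are i = 4, i = 3, i = 2, i = 1, i = 0.
Intersections between consecutive envelope lines give the roots: for adjacent envelope indices i < j the intersection is x = (a_i − a_j) / (j − i). Reading off the sorted break points: {-5, 2, 7, 8}.
Verification: at each break x_0, at least two indices attain the minimum of min_i(a_i + i · x_0).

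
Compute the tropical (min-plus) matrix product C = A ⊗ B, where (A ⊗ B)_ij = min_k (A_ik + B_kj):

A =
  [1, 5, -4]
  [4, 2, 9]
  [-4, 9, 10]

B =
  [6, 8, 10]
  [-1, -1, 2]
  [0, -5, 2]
A ⊗ B =
  [-4, -9, -2]
  [1, 1, 4]
  [2, 4, 6]

Apply the min-plus product entry-by-entry:
  C[0][0] = min over k of (A[0][0] + B[0][0] = 1 + 6 = 7, A[0][1] + B[1][0] = 5 + -1 = 4, A[0][2] + B[2][0] = -4 + 0 = -4) = -4 (attained at k = 2)
  C[0][1] = min over k of (A[0][0] + B[0][1] = 1 + 8 = 9, A[0][1] + B[1][1] = 5 + -1 = 4, A[0][2] + B[2][1] = -4 + -5 = -9) = -9 (attained at k = 2)
  C[0][2] = min over k of (A[0][0] + B[0][2] = 1 + 10 = 11, A[0][1] + B[1][2] = 5 + 2 = 7, A[0][2] + B[2][2] = -4 + 2 = -2) = -2 (attained at k = 2)
  C[1][0] = min over k of (A[1][0] + B[0][0] = 4 + 6 = 10, A[1][1] + B[1][0] = 2 + -1 = 1, A[1][2] + B[2][0] = 9 + 0 = 9) = 1 (attained at k = 1)
  C[1][1] = min over k of (A[1][0] + B[0][1] = 4 + 8 = 12, A[1][1] + B[1][1] = 2 + -1 = 1, A[1][2] + B[2][1] = 9 + -5 = 4) = 1 (attained at k = 1)
  C[1][2] = min over k of (A[1][0] + B[0][2] = 4 + 10 = 14, A[1][1] + B[1][2] = 2 + 2 = 4, A[1][2] + B[2][2] = 9 + 2 = 11) = 4 (attained at k = 1)
  C[2][0] = min over k of (A[2][0] + B[0][0] = -4 + 6 = 2, A[2][1] + B[1][0] = 9 + -1 = 8, A[2][2] + B[2][0] = 10 + 0 = 10) = 2 (attained at k = 0)
  C[2][1] = min over k of (A[2][0] + B[0][1] = -4 + 8 = 4, A[2][1] + B[1][1] = 9 + -1 = 8, A[2][2] + B[2][1] = 10 + -5 = 5) = 4 (attained at k = 0)
  C[2][2] = min over k of (A[2][0] + B[0][2] = -4 + 10 = 6, A[2][1] + B[1][2] = 9 + 2 = 11, A[2][2] + B[2][2] = 10 + 2 = 12) = 6 (attained at k = 0)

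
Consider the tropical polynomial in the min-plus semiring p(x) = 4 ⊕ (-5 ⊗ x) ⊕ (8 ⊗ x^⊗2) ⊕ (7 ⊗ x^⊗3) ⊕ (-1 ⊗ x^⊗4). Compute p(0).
p(0) = -5

A tropical monomial a ⊗ x^⊗i evaluates to a + i · x. Evaluating each term at x = 0:
  Term 0 contributes 4 + 0 · 0 = 4
  Term 1 contributes -5 + 1 · 0 = -5
  Term 2 contributes 8 + 2 · 0 = 8
  Term 3 contributes 7 + 3 · 0 = 7
  Term 4 contributes -1 + 4 · 0 = -1
p(0) = ⊕ of these = min[4, -5, 8, 7, -1] = -5.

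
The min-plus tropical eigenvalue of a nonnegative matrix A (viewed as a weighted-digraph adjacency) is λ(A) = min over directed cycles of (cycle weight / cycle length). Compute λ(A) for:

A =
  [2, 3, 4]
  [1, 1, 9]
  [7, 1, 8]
λ(A) = 1

Enumerate directed cycles and compute their means (weight / length). Sample:
  cycle 0 → 0: weight = 2, length = 1, mean = 2/1 ≈ 2.000
  cycle 1 → 1: weight = 1, length = 1, mean = 1/1 ≈ 1.000
  cycle 2 → 2: weight = 8, length = 1, mean = 8/1 ≈ 8.000
  cycle 0 → 1 → 0: weight = 4, length = 2, mean = 4/2 ≈ 2.000
  cycle 0 → 2 → 0: weight = 11, length = 2, mean = 11/2 ≈ 5.500
  cycle 1 → 0 → 1: weight = 4, length = 2, mean = 4/2 ≈ 2.000
Minimum mean = 1.000, attained e.g. along the cycle 1 → 1 with weight 1 and length 1. So λ(A) = 1/1 = 1.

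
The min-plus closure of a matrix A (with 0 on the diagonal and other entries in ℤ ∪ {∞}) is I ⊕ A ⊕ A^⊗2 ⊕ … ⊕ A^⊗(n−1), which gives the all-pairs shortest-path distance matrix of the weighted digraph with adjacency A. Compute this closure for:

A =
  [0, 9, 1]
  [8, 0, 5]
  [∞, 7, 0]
Closure =
  [0, 8, 1]
  [8, 0, 5]
  [15, 7, 0]

This is the Floyd-Warshall all-pairs shortest-path computation. For each intermediate vertex k = 0, 1, …, 2, update dist[i][j] ← min(dist[i][j], dist[i][k] + dist[k][j]). The final matrix gives, for each (i, j), the minimum total weight of any directed path from i to j (possibly empty when i = j).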